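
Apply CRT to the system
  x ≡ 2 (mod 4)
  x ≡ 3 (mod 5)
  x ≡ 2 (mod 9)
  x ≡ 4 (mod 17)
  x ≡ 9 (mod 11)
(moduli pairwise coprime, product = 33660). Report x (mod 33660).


Product of moduli M = 4 · 5 · 9 · 17 · 11 = 33660.
Merge one congruence at a time:
  Start: x ≡ 2 (mod 4).
  Combine with x ≡ 3 (mod 5); new modulus lcm = 20.
    Write x = 2 + 4·t and substitute into x ≡ 3 (mod 5): 4·t ≡ 3 − 2 = 1 (mod 5).
    The inverse of 4 mod 5 is 4 (since 4·4 = 16 = 3·5 + 1), so t ≡ 4·1 = 4 ≡ 4 (mod 5).
    Then x = 2 + 4·4 = 18, valid modulo lcm(4, 5) = 20: x ≡ 18 (mod 20).
  Combine with x ≡ 2 (mod 9); new modulus lcm = 180.
    Write x = 18 + 20·t and substitute into x ≡ 2 (mod 9): 20·t ≡ 2 − 18 = -16 (mod 9).
    Reduce coefficients mod 9: 2·t ≡ 2 (mod 9).
    The inverse of 2 mod 9 is 5 (since 2·5 = 10 = 1·9 + 1), so t ≡ 5·2 = 10 ≡ 1 (mod 9).
    Then x = 18 + 20·1 = 38, valid modulo lcm(20, 9) = 180: x ≡ 38 (mod 180).
  Combine with x ≡ 4 (mod 17); new modulus lcm = 3060.
    Write x = 38 + 180·t and substitute into x ≡ 4 (mod 17): 180·t ≡ 4 − 38 = -34 (mod 17).
    Reduce coefficients mod 17: 10·t ≡ 0 (mod 17).
    The inverse of 10 mod 17 is 12 (since 10·12 = 120 = 7·17 + 1), so t ≡ 12·0 = 0 ≡ 0 (mod 17).
    Then x = 38 + 180·0 = 38, valid modulo lcm(180, 17) = 3060: x ≡ 38 (mod 3060).
  Combine with x ≡ 9 (mod 11); new modulus lcm = 33660.
    Write x = 38 + 3060·t and substitute into x ≡ 9 (mod 11): 3060·t ≡ 9 − 38 = -29 (mod 11).
    Reduce coefficients mod 11: 2·t ≡ 4 (mod 11).
    The inverse of 2 mod 11 is 6 (since 2·6 = 12 = 1·11 + 1), so t ≡ 6·4 = 24 ≡ 2 (mod 11).
    Then x = 38 + 3060·2 = 6158, valid modulo lcm(3060, 11) = 33660: x ≡ 6158 (mod 33660).
Verify against each original: 6158 mod 4 = 2, 6158 mod 5 = 3, 6158 mod 9 = 2, 6158 mod 17 = 4, 6158 mod 11 = 9.

x ≡ 6158 (mod 33660).


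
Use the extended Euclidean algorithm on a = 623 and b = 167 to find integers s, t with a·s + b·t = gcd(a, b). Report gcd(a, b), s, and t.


Euclidean algorithm on (623, 167) — divide until remainder is 0:
  623 = 3 · 167 + 122
  167 = 1 · 122 + 45
  122 = 2 · 45 + 32
  45 = 1 · 32 + 13
  32 = 2 · 13 + 6
  13 = 2 · 6 + 1
  6 = 6 · 1 + 0
gcd(623, 167) = 1.
Track Bezout coefficients alongside the remainders: start with r₀ = 623 = a·1 + b·0 (s = 1, t = 0) and r₁ = 167 = a·0 + b·1 (s = 0, t = 1); each new remainder r_{k+1} = r_{k-1} − q_k·r_k inherits s_{k+1} = s_{k-1} − q_k·s_k, t_{k+1} = t_{k-1} − q_k·t_k, so r_k = a·s_k + b·t_k at every step:
  q = 3: r = 122, s = 1 − 3·0 = 1, t = 0 − 3·1 = -3  (check: 623·1 + 167·(-3) = 122)
  q = 1: r = 45, s = 0 − 1·1 = -1, t = 1 − 1·(-3) = 4  (check: 623·(-1) + 167·4 = 45)
  q = 2: r = 32, s = 1 − 2·(-1) = 3, t = -3 − 2·4 = -11  (check: 623·3 + 167·(-11) = 32)
  q = 1: r = 13, s = -1 − 1·3 = -4, t = 4 − 1·(-11) = 15  (check: 623·(-4) + 167·15 = 13)
  q = 2: r = 6, s = 3 − 2·(-4) = 11, t = -11 − 2·15 = -41  (check: 623·11 + 167·(-41) = 6)
  q = 2: r = 1, s = -4 − 2·11 = -26, t = 15 − 2·(-41) = 97  (check: 623·(-26) + 167·97 = 1)
The row with r = 1 (the gcd) gives the Bezout coefficients s = -26, t = 97.
Result: 623 · (-26) + 167 · (97) = 1.

gcd(623, 167) = 1; s = -26, t = 97 (check: 623·(-26) + 167·97 = 1).


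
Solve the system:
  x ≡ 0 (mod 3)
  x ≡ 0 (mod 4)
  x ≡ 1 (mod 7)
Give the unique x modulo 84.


Moduli 3, 4, 7 are pairwise coprime; by CRT there is a unique solution modulo M = 3 · 4 · 7 = 84.
Solve pairwise, accumulating the modulus:
  Start with x ≡ 0 (mod 3).
  Combine with x ≡ 0 (mod 4): since gcd(3, 4) = 1, we get a unique residue mod 12.
    Write x = 0 + 3·t and substitute into x ≡ 0 (mod 4): 3·t ≡ 0 − 0 = 0 (mod 4).
    The inverse of 3 mod 4 is 3 (since 3·3 = 9 = 2·4 + 1), so t ≡ 3·0 = 0 ≡ 0 (mod 4).
    Then x = 0 + 3·0 = 0, valid modulo lcm(3, 4) = 12: x ≡ 0 (mod 12).
  Combine with x ≡ 1 (mod 7): since gcd(12, 7) = 1, we get a unique residue mod 84.
    Write x = 0 + 12·t and substitute into x ≡ 1 (mod 7): 12·t ≡ 1 − 0 = 1 (mod 7).
    Reduce coefficients mod 7: 5·t ≡ 1 (mod 7).
    The inverse of 5 mod 7 is 3 (since 5·3 = 15 = 2·7 + 1), so t ≡ 3·1 = 3 ≡ 3 (mod 7).
    Then x = 0 + 12·3 = 36, valid modulo lcm(12, 7) = 84: x ≡ 36 (mod 84).
Verify: 36 mod 3 = 0 ✓, 36 mod 4 = 0 ✓, 36 mod 7 = 1 ✓.

x ≡ 36 (mod 84).


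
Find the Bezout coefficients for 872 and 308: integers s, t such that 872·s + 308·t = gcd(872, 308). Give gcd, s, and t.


Euclidean algorithm on (872, 308) — divide until remainder is 0:
  872 = 2 · 308 + 256
  308 = 1 · 256 + 52
  256 = 4 · 52 + 48
  52 = 1 · 48 + 4
  48 = 12 · 4 + 0
gcd(872, 308) = 4.
Track Bezout coefficients alongside the remainders: start with r₀ = 872 = a·1 + b·0 (s = 1, t = 0) and r₁ = 308 = a·0 + b·1 (s = 0, t = 1); each new remainder r_{k+1} = r_{k-1} − q_k·r_k inherits s_{k+1} = s_{k-1} − q_k·s_k, t_{k+1} = t_{k-1} − q_k·t_k, so r_k = a·s_k + b·t_k at every step:
  q = 2: r = 256, s = 1 − 2·0 = 1, t = 0 − 2·1 = -2  (check: 872·1 + 308·(-2) = 256)
  q = 1: r = 52, s = 0 − 1·1 = -1, t = 1 − 1·(-2) = 3  (check: 872·(-1) + 308·3 = 52)
  q = 4: r = 48, s = 1 − 4·(-1) = 5, t = -2 − 4·3 = -14  (check: 872·5 + 308·(-14) = 48)
  q = 1: r = 4, s = -1 − 1·5 = -6, t = 3 − 1·(-14) = 17  (check: 872·(-6) + 308·17 = 4)
The row with r = 4 (the gcd) gives the Bezout coefficients s = -6, t = 17.
Result: 872 · (-6) + 308 · (17) = 4.

gcd(872, 308) = 4; s = -6, t = 17 (check: 872·(-6) + 308·17 = 4).


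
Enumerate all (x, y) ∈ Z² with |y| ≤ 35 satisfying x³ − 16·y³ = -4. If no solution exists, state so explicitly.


The equation is x³ - 16y³ = -4. For fixed y, x³ = 16·y³ − 4, so a solution requires the RHS to be a perfect cube.
Strategy: iterate y from -35 to 35, compute RHS = 16·y³ − 4, and check whether it is a (positive or negative) perfect cube.
Check small values of y:
  y = 0: RHS = -4 is not a perfect cube.
  y = 1: RHS = 12 is not a perfect cube.
  y = -1: RHS = -20 is not a perfect cube.
  y = 2: RHS = 124 is not a perfect cube.
  y = -2: RHS = -132 is not a perfect cube.
  y = 3: RHS = 428 is not a perfect cube.
  y = -3: RHS = -436 is not a perfect cube.
Continuing the search up to |y| = 35 finds no solutions either.
No (x, y) in the scanned range satisfies the equation.

No integer solutions with |y| ≤ 35.


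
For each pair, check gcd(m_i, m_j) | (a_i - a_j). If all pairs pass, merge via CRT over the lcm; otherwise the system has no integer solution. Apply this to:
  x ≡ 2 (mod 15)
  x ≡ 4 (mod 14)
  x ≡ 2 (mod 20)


Moduli 15, 14, 20 are not pairwise coprime, so CRT works modulo lcm(m_i) when all pairwise compatibility conditions hold.
Pairwise compatibility: gcd(m_i, m_j) must divide a_i - a_j for every pair.
Merge one congruence at a time:
  Start: x ≡ 2 (mod 15).
  Combine with x ≡ 4 (mod 14): gcd(15, 14) = 1; 4 - 2 = 2, which IS divisible by 1, so compatible.
    Write x = 2 + 15·t and substitute into x ≡ 4 (mod 14): 15·t ≡ 4 − 2 = 2 (mod 14).
    Reduce coefficients mod 14: 1·t ≡ 2 (mod 14).
    So t ≡ 2 (mod 14).
    Then x = 2 + 15·2 = 32, valid modulo lcm(15, 14) = 210: x ≡ 32 (mod 210).
  Combine with x ≡ 2 (mod 20): gcd(210, 20) = 10; 2 - 32 = -30, which IS divisible by 10, so compatible.
    Write x = 32 + 210·t and substitute into x ≡ 2 (mod 20): 210·t ≡ 2 − 32 = -30 (mod 20).
    Divide the congruence (and modulus) by g = 10: 21·t ≡ -3 (mod 2).
    Reduce coefficients mod 2: 1·t ≡ 1 (mod 2).
    So t ≡ 1 (mod 2).
    Then x = 32 + 210·1 = 242, valid modulo lcm(210, 20) = 420: x ≡ 242 (mod 420).
Verify: 242 mod 15 = 2, 242 mod 14 = 4, 242 mod 20 = 2.

x ≡ 242 (mod 420).


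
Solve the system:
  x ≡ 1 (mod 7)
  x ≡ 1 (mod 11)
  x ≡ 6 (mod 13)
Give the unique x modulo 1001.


Moduli 7, 11, 13 are pairwise coprime; by CRT there is a unique solution modulo M = 7 · 11 · 13 = 1001.
Solve pairwise, accumulating the modulus:
  Start with x ≡ 1 (mod 7).
  Combine with x ≡ 1 (mod 11): since gcd(7, 11) = 1, we get a unique residue mod 77.
    Write x = 1 + 7·t and substitute into x ≡ 1 (mod 11): 7·t ≡ 1 − 1 = 0 (mod 11).
    The inverse of 7 mod 11 is 8 (since 7·8 = 56 = 5·11 + 1), so t ≡ 8·0 = 0 ≡ 0 (mod 11).
    Then x = 1 + 7·0 = 1, valid modulo lcm(7, 11) = 77: x ≡ 1 (mod 77).
  Combine with x ≡ 6 (mod 13): since gcd(77, 13) = 1, we get a unique residue mod 1001.
    Write x = 1 + 77·t and substitute into x ≡ 6 (mod 13): 77·t ≡ 6 − 1 = 5 (mod 13).
    Reduce coefficients mod 13: 12·t ≡ 5 (mod 13).
    The inverse of 12 mod 13 is 12 (since 12·12 = 144 = 11·13 + 1), so t ≡ 12·5 = 60 ≡ 8 (mod 13).
    Then x = 1 + 77·8 = 617, valid modulo lcm(77, 13) = 1001: x ≡ 617 (mod 1001).
Verify: 617 mod 7 = 1 ✓, 617 mod 11 = 1 ✓, 617 mod 13 = 6 ✓.

x ≡ 617 (mod 1001).


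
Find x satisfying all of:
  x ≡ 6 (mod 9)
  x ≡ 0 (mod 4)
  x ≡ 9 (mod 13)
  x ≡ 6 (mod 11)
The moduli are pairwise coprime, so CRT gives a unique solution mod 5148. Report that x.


Product of moduli M = 9 · 4 · 13 · 11 = 5148.
Merge one congruence at a time:
  Start: x ≡ 6 (mod 9).
  Combine with x ≡ 0 (mod 4); new modulus lcm = 36.
    Write x = 6 + 9·t and substitute into x ≡ 0 (mod 4): 9·t ≡ 0 − 6 = -6 (mod 4).
    Reduce coefficients mod 4: 1·t ≡ 2 (mod 4).
    So t ≡ 2 (mod 4).
    Then x = 6 + 9·2 = 24, valid modulo lcm(9, 4) = 36: x ≡ 24 (mod 36).
  Combine with x ≡ 9 (mod 13); new modulus lcm = 468.
    Write x = 24 + 36·t and substitute into x ≡ 9 (mod 13): 36·t ≡ 9 − 24 = -15 (mod 13).
    Reduce coefficients mod 13: 10·t ≡ 11 (mod 13).
    The inverse of 10 mod 13 is 4 (since 10·4 = 40 = 3·13 + 1), so t ≡ 4·11 = 44 ≡ 5 (mod 13).
    Then x = 24 + 36·5 = 204, valid modulo lcm(36, 13) = 468: x ≡ 204 (mod 468).
  Combine with x ≡ 6 (mod 11); new modulus lcm = 5148.
    Write x = 204 + 468·t and substitute into x ≡ 6 (mod 11): 468·t ≡ 6 − 204 = -198 (mod 11).
    Reduce coefficients mod 11: 6·t ≡ 0 (mod 11).
    The inverse of 6 mod 11 is 2 (since 6·2 = 12 = 1·11 + 1), so t ≡ 2·0 = 0 ≡ 0 (mod 11).
    Then x = 204 + 468·0 = 204, valid modulo lcm(468, 11) = 5148: x ≡ 204 (mod 5148).
Verify against each original: 204 mod 9 = 6, 204 mod 4 = 0, 204 mod 13 = 9, 204 mod 11 = 6.

x ≡ 204 (mod 5148).


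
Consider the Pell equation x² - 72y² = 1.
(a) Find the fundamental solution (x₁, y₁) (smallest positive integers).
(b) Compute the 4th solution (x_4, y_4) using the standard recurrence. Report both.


Step 1: Find the fundamental solution (x₁, y₁) of x² - 72y² = 1.
  Expand √72 as a continued fraction. a₀ = ⌊√72⌋ = 8; iterate m_{k+1} = d_k·a_k − m_k, d_{k+1} = (72 − m_{k+1}²)/d_k, a_{k+1} = ⌊(a₀ + m_{k+1})/d_{k+1}⌋ (starting m₀ = 0, d₀ = 1), with convergents p_k = a_k·p_{k-1} + p_{k-2}, q_k = a_k·q_{k-1} + q_{k-2} (p₋₁ = 1, q₋₁ = 0):
  k = 0: a₀ = 8; p₀/q₀ = 8/1; p₀² − 72·q₀² = 64 − 72 = -8.
  k = 1: m = 8, d = 8, a = ⌊(8 + 8)/8⌋ = 2; p/q = (2·8 + 1)/(2·1 + 0) = 17/2; p² − 72·q² = 289 − 288 = 1.
  The first convergent with p² − 72·q² = 1 gives the fundamental solution (x₁, y₁) = (17, 2).
Step 2: Apply the recurrence (x_{n+1}, y_{n+1}) = (x₁x_n + 72y₁y_n, x₁y_n + y₁x_n) repeatedly.
  From (x_1, y_1) = (17, 2): x_2 = 17·17 + 72·2·2 = 577; y_2 = 17·2 + 2·17 = 68.
  From (x_2, y_2) = (577, 68): x_3 = 17·577 + 72·2·68 = 19601; y_3 = 17·68 + 2·577 = 2310.
  From (x_3, y_3) = (19601, 2310): x_4 = 17·19601 + 72·2·2310 = 665857; y_4 = 17·2310 + 2·19601 = 78472.
Step 3: Verify x_4² - 72·y_4² = 443365544449 - 443365544448 = 1 (should be 1). ✓

(x_1, y_1) = (17, 2); (x_4, y_4) = (665857, 78472).


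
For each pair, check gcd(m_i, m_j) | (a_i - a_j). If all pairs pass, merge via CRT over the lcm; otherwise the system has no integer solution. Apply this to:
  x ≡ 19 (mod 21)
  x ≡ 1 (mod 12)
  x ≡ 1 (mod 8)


Moduli 21, 12, 8 are not pairwise coprime, so CRT works modulo lcm(m_i) when all pairwise compatibility conditions hold.
Pairwise compatibility: gcd(m_i, m_j) must divide a_i - a_j for every pair.
Merge one congruence at a time:
  Start: x ≡ 19 (mod 21).
  Combine with x ≡ 1 (mod 12): gcd(21, 12) = 3; 1 - 19 = -18, which IS divisible by 3, so compatible.
    Write x = 19 + 21·t and substitute into x ≡ 1 (mod 12): 21·t ≡ 1 − 19 = -18 (mod 12).
    Divide the congruence (and modulus) by g = 3: 7·t ≡ -6 (mod 4).
    Reduce coefficients mod 4: 3·t ≡ 2 (mod 4).
    The inverse of 3 mod 4 is 3 (since 3·3 = 9 = 2·4 + 1), so t ≡ 3·2 = 6 ≡ 2 (mod 4).
    Then x = 19 + 21·2 = 61, valid modulo lcm(21, 12) = 84: x ≡ 61 (mod 84).
  Combine with x ≡ 1 (mod 8): gcd(84, 8) = 4; 1 - 61 = -60, which IS divisible by 4, so compatible.
    Write x = 61 + 84·t and substitute into x ≡ 1 (mod 8): 84·t ≡ 1 − 61 = -60 (mod 8).
    Divide the congruence (and modulus) by g = 4: 21·t ≡ -15 (mod 2).
    Reduce coefficients mod 2: 1·t ≡ 1 (mod 2).
    So t ≡ 1 (mod 2).
    Then x = 61 + 84·1 = 145, valid modulo lcm(84, 8) = 168: x ≡ 145 (mod 168).
Verify: 145 mod 21 = 19, 145 mod 12 = 1, 145 mod 8 = 1.

x ≡ 145 (mod 168).


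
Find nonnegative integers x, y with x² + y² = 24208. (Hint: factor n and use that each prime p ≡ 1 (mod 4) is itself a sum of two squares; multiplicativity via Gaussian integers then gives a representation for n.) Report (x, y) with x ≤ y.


Step 1: Factor n = 24208 = 2^4 · 17 · 89.
Step 2: Check the mod-4 condition on each prime factor: 2 = 2 (special); 17 ≡ 1 (mod 4), exponent 1; 89 ≡ 1 (mod 4), exponent 1.
All primes ≡ 3 (mod 4) appear to even exponent (or don't appear), so by the two-squares theorem n IS expressible as a sum of two squares.
Step 3: Build a representation. Group n = k² · m with k = 4 and m = 17 · 89 = 1513 (a product of primes ≡ 1 (mod 4)); a representation of m scales to one of n via (k·x)² + (k·y)² = k²(x² + y²). Each prime p ≡ 1 (mod 4) is itself a sum of two squares; find a² by testing p − a² for a perfect square:
  17: 17 − 1² = 16 = 4² ⇒ 17 = 1² + 4².
  89: 89 − 1² = 88, 89 − 2² = 85, 89 − 3² = 80, 89 − 4² = 73, 89 − 5² = 64 = 8² ⇒ 89 = 5² + 8².
  Combine using the Brahmagupta–Fibonacci identity (a² + b²)(c² + d²) = (ac − bd)² + (ad + bc)² = (ac + bd)² + (ad − bc)²:
  17 · 89 = 1513: from (1² + 4²)(5² + 8²), take (1·5 − 4·8, 1·8 + 4·5) = (5 − 32, 8 + 20) = (-27, 28); dropping signs (only squares matter) gives (27, 28); check 27² + 28² = 729 + 784 = 1513 ✓.
  Scale by k = 4: (4·27, 4·28) = (108, 112).
Step 4: Order so x ≤ y and verify: 108² + 112² = 11664 + 12544 = 24208 = n. ✓

n = 24208 = 108² + 112² (one valid representation with x ≤ y).


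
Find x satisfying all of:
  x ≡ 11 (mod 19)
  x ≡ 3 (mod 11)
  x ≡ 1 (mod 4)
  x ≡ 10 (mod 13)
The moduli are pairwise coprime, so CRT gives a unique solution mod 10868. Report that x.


Product of moduli M = 19 · 11 · 4 · 13 = 10868.
Merge one congruence at a time:
  Start: x ≡ 11 (mod 19).
  Combine with x ≡ 3 (mod 11); new modulus lcm = 209.
    Write x = 11 + 19·t and substitute into x ≡ 3 (mod 11): 19·t ≡ 3 − 11 = -8 (mod 11).
    Reduce coefficients mod 11: 8·t ≡ 3 (mod 11).
    The inverse of 8 mod 11 is 7 (since 8·7 = 56 = 5·11 + 1), so t ≡ 7·3 = 21 ≡ 10 (mod 11).
    Then x = 11 + 19·10 = 201, valid modulo lcm(19, 11) = 209: x ≡ 201 (mod 209).
  Combine with x ≡ 1 (mod 4); new modulus lcm = 836.
    Write x = 201 + 209·t and substitute into x ≡ 1 (mod 4): 209·t ≡ 1 − 201 = -200 (mod 4).
    Reduce coefficients mod 4: 1·t ≡ 0 (mod 4).
    So t ≡ 0 (mod 4).
    Then x = 201 + 209·0 = 201, valid modulo lcm(209, 4) = 836: x ≡ 201 (mod 836).
  Combine with x ≡ 10 (mod 13); new modulus lcm = 10868.
    Write x = 201 + 836·t and substitute into x ≡ 10 (mod 13): 836·t ≡ 10 − 201 = -191 (mod 13).
    Reduce coefficients mod 13: 4·t ≡ 4 (mod 13).
    The inverse of 4 mod 13 is 10 (since 4·10 = 40 = 3·13 + 1), so t ≡ 10·4 = 40 ≡ 1 (mod 13).
    Then x = 201 + 836·1 = 1037, valid modulo lcm(836, 13) = 10868: x ≡ 1037 (mod 10868).
Verify against each original: 1037 mod 19 = 11, 1037 mod 11 = 3, 1037 mod 4 = 1, 1037 mod 13 = 10.

x ≡ 1037 (mod 10868).


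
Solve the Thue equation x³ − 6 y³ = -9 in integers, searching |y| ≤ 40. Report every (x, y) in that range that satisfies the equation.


The equation is x³ - 6y³ = -9. For fixed y, x³ = 6·y³ − 9, so a solution requires the RHS to be a perfect cube.
Strategy: iterate y from -40 to 40, compute RHS = 6·y³ − 9, and check whether it is a (positive or negative) perfect cube.
Check small values of y:
  y = 0: RHS = -9 is not a perfect cube.
  y = 1: RHS = -3 is not a perfect cube.
  y = -1: RHS = -15 is not a perfect cube.
  y = 2: RHS = 39 is not a perfect cube.
  y = -2: RHS = -57 is not a perfect cube.
  y = 3: RHS = 153 is not a perfect cube.
  y = -3: RHS = -171 is not a perfect cube.
Continuing the search up to |y| = 40 finds no solutions either.
No (x, y) in the scanned range satisfies the equation.

No integer solutions with |y| ≤ 40.


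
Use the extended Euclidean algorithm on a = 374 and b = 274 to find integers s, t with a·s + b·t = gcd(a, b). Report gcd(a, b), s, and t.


Euclidean algorithm on (374, 274) — divide until remainder is 0:
  374 = 1 · 274 + 100
  274 = 2 · 100 + 74
  100 = 1 · 74 + 26
  74 = 2 · 26 + 22
  26 = 1 · 22 + 4
  22 = 5 · 4 + 2
  4 = 2 · 2 + 0
gcd(374, 274) = 2.
Track Bezout coefficients alongside the remainders: start with r₀ = 374 = a·1 + b·0 (s = 1, t = 0) and r₁ = 274 = a·0 + b·1 (s = 0, t = 1); each new remainder r_{k+1} = r_{k-1} − q_k·r_k inherits s_{k+1} = s_{k-1} − q_k·s_k, t_{k+1} = t_{k-1} − q_k·t_k, so r_k = a·s_k + b·t_k at every step:
  q = 1: r = 100, s = 1 − 1·0 = 1, t = 0 − 1·1 = -1  (check: 374·1 + 274·(-1) = 100)
  q = 2: r = 74, s = 0 − 2·1 = -2, t = 1 − 2·(-1) = 3  (check: 374·(-2) + 274·3 = 74)
  q = 1: r = 26, s = 1 − 1·(-2) = 3, t = -1 − 1·3 = -4  (check: 374·3 + 274·(-4) = 26)
  q = 2: r = 22, s = -2 − 2·3 = -8, t = 3 − 2·(-4) = 11  (check: 374·(-8) + 274·11 = 22)
  q = 1: r = 4, s = 3 − 1·(-8) = 11, t = -4 − 1·11 = -15  (check: 374·11 + 274·(-15) = 4)
  q = 5: r = 2, s = -8 − 5·11 = -63, t = 11 − 5·(-15) = 86  (check: 374·(-63) + 274·86 = 2)
The row with r = 2 (the gcd) gives the Bezout coefficients s = -63, t = 86.
Result: 374 · (-63) + 274 · (86) = 2.

gcd(374, 274) = 2; s = -63, t = 86 (check: 374·(-63) + 274·86 = 2).


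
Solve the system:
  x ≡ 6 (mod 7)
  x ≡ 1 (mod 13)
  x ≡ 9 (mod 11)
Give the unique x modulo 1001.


Moduli 7, 13, 11 are pairwise coprime; by CRT there is a unique solution modulo M = 7 · 13 · 11 = 1001.
Solve pairwise, accumulating the modulus:
  Start with x ≡ 6 (mod 7).
  Combine with x ≡ 1 (mod 13): since gcd(7, 13) = 1, we get a unique residue mod 91.
    Write x = 6 + 7·t and substitute into x ≡ 1 (mod 13): 7·t ≡ 1 − 6 = -5 (mod 13).
    Reduce coefficients mod 13: 7·t ≡ 8 (mod 13).
    The inverse of 7 mod 13 is 2 (since 7·2 = 14 = 1·13 + 1), so t ≡ 2·8 = 16 ≡ 3 (mod 13).
    Then x = 6 + 7·3 = 27, valid modulo lcm(7, 13) = 91: x ≡ 27 (mod 91).
  Combine with x ≡ 9 (mod 11): since gcd(91, 11) = 1, we get a unique residue mod 1001.
    Write x = 27 + 91·t and substitute into x ≡ 9 (mod 11): 91·t ≡ 9 − 27 = -18 (mod 11).
    Reduce coefficients mod 11: 3·t ≡ 4 (mod 11).
    The inverse of 3 mod 11 is 4 (since 3·4 = 12 = 1·11 + 1), so t ≡ 4·4 = 16 ≡ 5 (mod 11).
    Then x = 27 + 91·5 = 482, valid modulo lcm(91, 11) = 1001: x ≡ 482 (mod 1001).
Verify: 482 mod 7 = 6 ✓, 482 mod 13 = 1 ✓, 482 mod 11 = 9 ✓.

x ≡ 482 (mod 1001).


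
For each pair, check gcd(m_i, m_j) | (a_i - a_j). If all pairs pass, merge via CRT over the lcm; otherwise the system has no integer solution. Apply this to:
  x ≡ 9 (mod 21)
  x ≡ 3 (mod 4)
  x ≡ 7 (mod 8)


Moduli 21, 4, 8 are not pairwise coprime, so CRT works modulo lcm(m_i) when all pairwise compatibility conditions hold.
Pairwise compatibility: gcd(m_i, m_j) must divide a_i - a_j for every pair.
Merge one congruence at a time:
  Start: x ≡ 9 (mod 21).
  Combine with x ≡ 3 (mod 4): gcd(21, 4) = 1; 3 - 9 = -6, which IS divisible by 1, so compatible.
    Write x = 9 + 21·t and substitute into x ≡ 3 (mod 4): 21·t ≡ 3 − 9 = -6 (mod 4).
    Reduce coefficients mod 4: 1·t ≡ 2 (mod 4).
    So t ≡ 2 (mod 4).
    Then x = 9 + 21·2 = 51, valid modulo lcm(21, 4) = 84: x ≡ 51 (mod 84).
  Combine with x ≡ 7 (mod 8): gcd(84, 8) = 4; 7 - 51 = -44, which IS divisible by 4, so compatible.
    Write x = 51 + 84·t and substitute into x ≡ 7 (mod 8): 84·t ≡ 7 − 51 = -44 (mod 8).
    Divide the congruence (and modulus) by g = 4: 21·t ≡ -11 (mod 2).
    Reduce coefficients mod 2: 1·t ≡ 1 (mod 2).
    So t ≡ 1 (mod 2).
    Then x = 51 + 84·1 = 135, valid modulo lcm(84, 8) = 168: x ≡ 135 (mod 168).
Verify: 135 mod 21 = 9, 135 mod 4 = 3, 135 mod 8 = 7.

x ≡ 135 (mod 168).


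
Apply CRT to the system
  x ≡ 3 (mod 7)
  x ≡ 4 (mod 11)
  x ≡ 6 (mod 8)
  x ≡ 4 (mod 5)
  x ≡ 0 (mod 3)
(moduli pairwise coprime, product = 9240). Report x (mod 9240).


Product of moduli M = 7 · 11 · 8 · 5 · 3 = 9240.
Merge one congruence at a time:
  Start: x ≡ 3 (mod 7).
  Combine with x ≡ 4 (mod 11); new modulus lcm = 77.
    Write x = 3 + 7·t and substitute into x ≡ 4 (mod 11): 7·t ≡ 4 − 3 = 1 (mod 11).
    The inverse of 7 mod 11 is 8 (since 7·8 = 56 = 5·11 + 1), so t ≡ 8·1 = 8 ≡ 8 (mod 11).
    Then x = 3 + 7·8 = 59, valid modulo lcm(7, 11) = 77: x ≡ 59 (mod 77).
  Combine with x ≡ 6 (mod 8); new modulus lcm = 616.
    Write x = 59 + 77·t and substitute into x ≡ 6 (mod 8): 77·t ≡ 6 − 59 = -53 (mod 8).
    Reduce coefficients mod 8: 5·t ≡ 3 (mod 8).
    The inverse of 5 mod 8 is 5 (since 5·5 = 25 = 3·8 + 1), so t ≡ 5·3 = 15 ≡ 7 (mod 8).
    Then x = 59 + 77·7 = 598, valid modulo lcm(77, 8) = 616: x ≡ 598 (mod 616).
  Combine with x ≡ 4 (mod 5); new modulus lcm = 3080.
    Write x = 598 + 616·t and substitute into x ≡ 4 (mod 5): 616·t ≡ 4 − 598 = -594 (mod 5).
    Reduce coefficients mod 5: 1·t ≡ 1 (mod 5).
    So t ≡ 1 (mod 5).
    Then x = 598 + 616·1 = 1214, valid modulo lcm(616, 5) = 3080: x ≡ 1214 (mod 3080).
  Combine with x ≡ 0 (mod 3); new modulus lcm = 9240.
    Write x = 1214 + 3080·t and substitute into x ≡ 0 (mod 3): 3080·t ≡ 0 − 1214 = -1214 (mod 3).
    Reduce coefficients mod 3: 2·t ≡ 1 (mod 3).
    The inverse of 2 mod 3 is 2 (since 2·2 = 4 = 1·3 + 1), so t ≡ 2·1 = 2 ≡ 2 (mod 3).
    Then x = 1214 + 3080·2 = 7374, valid modulo lcm(3080, 3) = 9240: x ≡ 7374 (mod 9240).
Verify against each original: 7374 mod 7 = 3, 7374 mod 11 = 4, 7374 mod 8 = 6, 7374 mod 5 = 4, 7374 mod 3 = 0.

x ≡ 7374 (mod 9240).


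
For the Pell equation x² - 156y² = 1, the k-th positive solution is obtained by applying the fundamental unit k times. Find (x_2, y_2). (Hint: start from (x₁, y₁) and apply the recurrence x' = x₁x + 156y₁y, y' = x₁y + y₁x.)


Step 1: Find the fundamental solution (x₁, y₁) of x² - 156y² = 1.
  Expand √156 as a continued fraction. a₀ = ⌊√156⌋ = 12; iterate m_{k+1} = d_k·a_k − m_k, d_{k+1} = (156 − m_{k+1}²)/d_k, a_{k+1} = ⌊(a₀ + m_{k+1})/d_{k+1}⌋ (starting m₀ = 0, d₀ = 1), with convergents p_k = a_k·p_{k-1} + p_{k-2}, q_k = a_k·q_{k-1} + q_{k-2} (p₋₁ = 1, q₋₁ = 0):
  k = 0: a₀ = 12; p₀/q₀ = 12/1; p₀² − 156·q₀² = 144 − 156 = -12.
  k = 1: m = 12, d = 12, a = ⌊(12 + 12)/12⌋ = 2; p/q = (2·12 + 1)/(2·1 + 0) = 25/2; p² − 156·q² = 625 − 624 = 1.
  The first convergent with p² − 156·q² = 1 gives the fundamental solution (x₁, y₁) = (25, 2).
Step 2: Apply the recurrence (x_{n+1}, y_{n+1}) = (x₁x_n + 156y₁y_n, x₁y_n + y₁x_n) repeatedly.
  From (x_1, y_1) = (25, 2): x_2 = 25·25 + 156·2·2 = 1249; y_2 = 25·2 + 2·25 = 100.
Step 3: Verify x_2² - 156·y_2² = 1560001 - 1560000 = 1 (should be 1). ✓

(x_1, y_1) = (25, 2); (x_2, y_2) = (1249, 100).


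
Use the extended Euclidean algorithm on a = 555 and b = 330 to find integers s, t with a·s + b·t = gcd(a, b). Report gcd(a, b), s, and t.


Euclidean algorithm on (555, 330) — divide until remainder is 0:
  555 = 1 · 330 + 225
  330 = 1 · 225 + 105
  225 = 2 · 105 + 15
  105 = 7 · 15 + 0
gcd(555, 330) = 15.
Track Bezout coefficients alongside the remainders: start with r₀ = 555 = a·1 + b·0 (s = 1, t = 0) and r₁ = 330 = a·0 + b·1 (s = 0, t = 1); each new remainder r_{k+1} = r_{k-1} − q_k·r_k inherits s_{k+1} = s_{k-1} − q_k·s_k, t_{k+1} = t_{k-1} − q_k·t_k, so r_k = a·s_k + b·t_k at every step:
  q = 1: r = 225, s = 1 − 1·0 = 1, t = 0 − 1·1 = -1  (check: 555·1 + 330·(-1) = 225)
  q = 1: r = 105, s = 0 − 1·1 = -1, t = 1 − 1·(-1) = 2  (check: 555·(-1) + 330·2 = 105)
  q = 2: r = 15, s = 1 − 2·(-1) = 3, t = -1 − 2·2 = -5  (check: 555·3 + 330·(-5) = 15)
The row with r = 15 (the gcd) gives the Bezout coefficients s = 3, t = -5.
Result: 555 · (3) + 330 · (-5) = 15.

gcd(555, 330) = 15; s = 3, t = -5 (check: 555·3 + 330·(-5) = 15).


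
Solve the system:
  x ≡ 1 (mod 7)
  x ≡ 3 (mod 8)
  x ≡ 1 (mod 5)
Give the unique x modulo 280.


Moduli 7, 8, 5 are pairwise coprime; by CRT there is a unique solution modulo M = 7 · 8 · 5 = 280.
Solve pairwise, accumulating the modulus:
  Start with x ≡ 1 (mod 7).
  Combine with x ≡ 3 (mod 8): since gcd(7, 8) = 1, we get a unique residue mod 56.
    Write x = 1 + 7·t and substitute into x ≡ 3 (mod 8): 7·t ≡ 3 − 1 = 2 (mod 8).
    The inverse of 7 mod 8 is 7 (since 7·7 = 49 = 6·8 + 1), so t ≡ 7·2 = 14 ≡ 6 (mod 8).
    Then x = 1 + 7·6 = 43, valid modulo lcm(7, 8) = 56: x ≡ 43 (mod 56).
  Combine with x ≡ 1 (mod 5): since gcd(56, 5) = 1, we get a unique residue mod 280.
    Write x = 43 + 56·t and substitute into x ≡ 1 (mod 5): 56·t ≡ 1 − 43 = -42 (mod 5).
    Reduce coefficients mod 5: 1·t ≡ 3 (mod 5).
    So t ≡ 3 (mod 5).
    Then x = 43 + 56·3 = 211, valid modulo lcm(56, 5) = 280: x ≡ 211 (mod 280).
Verify: 211 mod 7 = 1 ✓, 211 mod 8 = 3 ✓, 211 mod 5 = 1 ✓.

x ≡ 211 (mod 280).


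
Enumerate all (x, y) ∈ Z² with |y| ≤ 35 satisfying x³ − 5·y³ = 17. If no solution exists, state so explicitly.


The equation is x³ - 5y³ = 17. For fixed y, x³ = 5·y³ + 17, so a solution requires the RHS to be a perfect cube.
Strategy: iterate y from -35 to 35, compute RHS = 5·y³ + 17, and check whether it is a (positive or negative) perfect cube.
Check small values of y:
  y = 0: RHS = 17 is not a perfect cube.
  y = 1: RHS = 22 is not a perfect cube.
  y = -1: RHS = 12 is not a perfect cube.
  y = 2: RHS = 57 is not a perfect cube.
  y = -2: RHS = -23 is not a perfect cube.
  y = 3: RHS = 152 is not a perfect cube.
  y = -3: RHS = -118 is not a perfect cube.
Continuing the search up to |y| = 35 finds no solutions either.
No (x, y) in the scanned range satisfies the equation.

No integer solutions with |y| ≤ 35.


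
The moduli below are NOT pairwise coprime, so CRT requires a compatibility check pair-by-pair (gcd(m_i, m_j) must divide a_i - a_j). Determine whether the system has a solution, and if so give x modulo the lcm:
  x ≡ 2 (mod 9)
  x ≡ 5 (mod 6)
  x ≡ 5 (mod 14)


Moduli 9, 6, 14 are not pairwise coprime, so CRT works modulo lcm(m_i) when all pairwise compatibility conditions hold.
Pairwise compatibility: gcd(m_i, m_j) must divide a_i - a_j for every pair.
Merge one congruence at a time:
  Start: x ≡ 2 (mod 9).
  Combine with x ≡ 5 (mod 6): gcd(9, 6) = 3; 5 - 2 = 3, which IS divisible by 3, so compatible.
    Write x = 2 + 9·t and substitute into x ≡ 5 (mod 6): 9·t ≡ 5 − 2 = 3 (mod 6).
    Divide the congruence (and modulus) by g = 3: 3·t ≡ 1 (mod 2).
    Reduce coefficients mod 2: 1·t ≡ 1 (mod 2).
    So t ≡ 1 (mod 2).
    Then x = 2 + 9·1 = 11, valid modulo lcm(9, 6) = 18: x ≡ 11 (mod 18).
  Combine with x ≡ 5 (mod 14): gcd(18, 14) = 2; 5 - 11 = -6, which IS divisible by 2, so compatible.
    Write x = 11 + 18·t and substitute into x ≡ 5 (mod 14): 18·t ≡ 5 − 11 = -6 (mod 14).
    Divide the congruence (and modulus) by g = 2: 9·t ≡ -3 (mod 7).
    Reduce coefficients mod 7: 2·t ≡ 4 (mod 7).
    The inverse of 2 mod 7 is 4 (since 2·4 = 8 = 1·7 + 1), so t ≡ 4·4 = 16 ≡ 2 (mod 7).
    Then x = 11 + 18·2 = 47, valid modulo lcm(18, 14) = 126: x ≡ 47 (mod 126).
Verify: 47 mod 9 = 2, 47 mod 6 = 5, 47 mod 14 = 5.

x ≡ 47 (mod 126).


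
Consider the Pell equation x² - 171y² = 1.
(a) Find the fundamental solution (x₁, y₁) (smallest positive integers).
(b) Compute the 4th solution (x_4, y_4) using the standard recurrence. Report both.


Step 1: Find the fundamental solution (x₁, y₁) of x² - 171y² = 1.
  Expand √171 as a continued fraction. a₀ = ⌊√171⌋ = 13; iterate m_{k+1} = d_k·a_k − m_k, d_{k+1} = (171 − m_{k+1}²)/d_k, a_{k+1} = ⌊(a₀ + m_{k+1})/d_{k+1}⌋ (starting m₀ = 0, d₀ = 1), with convergents p_k = a_k·p_{k-1} + p_{k-2}, q_k = a_k·q_{k-1} + q_{k-2} (p₋₁ = 1, q₋₁ = 0):
  k = 0: a₀ = 13; p₀/q₀ = 13/1; p₀² − 171·q₀² = 169 − 171 = -2.
  k = 1: m = 13, d = 2, a = ⌊(13 + 13)/2⌋ = 13; p/q = (13·13 + 1)/(13·1 + 0) = 170/13; p² − 171·q² = 28900 − 28899 = 1.
  The first convergent with p² − 171·q² = 1 gives the fundamental solution (x₁, y₁) = (170, 13).
Step 2: Apply the recurrence (x_{n+1}, y_{n+1}) = (x₁x_n + 171y₁y_n, x₁y_n + y₁x_n) repeatedly.
  From (x_1, y_1) = (170, 13): x_2 = 170·170 + 171·13·13 = 57799; y_2 = 170·13 + 13·170 = 4420.
  From (x_2, y_2) = (57799, 4420): x_3 = 170·57799 + 171·13·4420 = 19651490; y_3 = 170·4420 + 13·57799 = 1502787.
  From (x_3, y_3) = (19651490, 1502787): x_4 = 170·19651490 + 171·13·1502787 = 6681448801; y_4 = 170·1502787 + 13·19651490 = 510943160.
Step 3: Verify x_4² - 171·y_4² = 44641758080384337601 - 44641758080384337600 = 1 (should be 1). ✓

(x_1, y_1) = (170, 13); (x_4, y_4) = (6681448801, 510943160).


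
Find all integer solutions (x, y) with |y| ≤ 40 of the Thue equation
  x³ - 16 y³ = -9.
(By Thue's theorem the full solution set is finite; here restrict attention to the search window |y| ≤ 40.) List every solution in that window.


The equation is x³ - 16y³ = -9. For fixed y, x³ = 16·y³ − 9, so a solution requires the RHS to be a perfect cube.
Strategy: iterate y from -40 to 40, compute RHS = 16·y³ − 9, and check whether it is a (positive or negative) perfect cube.
Check small values of y:
  y = 0: RHS = -9 is not a perfect cube.
  y = 1: RHS = 7 is not a perfect cube.
  y = -1: RHS = -25 is not a perfect cube.
  y = 2: RHS = 119 is not a perfect cube.
  y = -2: RHS = -137 is not a perfect cube.
  y = 3: RHS = 423 is not a perfect cube.
  y = -3: RHS = -441 is not a perfect cube.
Continuing the search up to |y| = 40 finds no solutions either.
No (x, y) in the scanned range satisfies the equation.

No integer solutions with |y| ≤ 40.


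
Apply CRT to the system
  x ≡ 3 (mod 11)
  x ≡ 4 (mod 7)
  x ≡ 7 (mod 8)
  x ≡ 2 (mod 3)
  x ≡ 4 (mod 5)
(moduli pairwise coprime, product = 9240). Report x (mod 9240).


Product of moduli M = 11 · 7 · 8 · 3 · 5 = 9240.
Merge one congruence at a time:
  Start: x ≡ 3 (mod 11).
  Combine with x ≡ 4 (mod 7); new modulus lcm = 77.
    Write x = 3 + 11·t and substitute into x ≡ 4 (mod 7): 11·t ≡ 4 − 3 = 1 (mod 7).
    Reduce coefficients mod 7: 4·t ≡ 1 (mod 7).
    The inverse of 4 mod 7 is 2 (since 4·2 = 8 = 1·7 + 1), so t ≡ 2·1 = 2 ≡ 2 (mod 7).
    Then x = 3 + 11·2 = 25, valid modulo lcm(11, 7) = 77: x ≡ 25 (mod 77).
  Combine with x ≡ 7 (mod 8); new modulus lcm = 616.
    Write x = 25 + 77·t and substitute into x ≡ 7 (mod 8): 77·t ≡ 7 − 25 = -18 (mod 8).
    Reduce coefficients mod 8: 5·t ≡ 6 (mod 8).
    The inverse of 5 mod 8 is 5 (since 5·5 = 25 = 3·8 + 1), so t ≡ 5·6 = 30 ≡ 6 (mod 8).
    Then x = 25 + 77·6 = 487, valid modulo lcm(77, 8) = 616: x ≡ 487 (mod 616).
  Combine with x ≡ 2 (mod 3); new modulus lcm = 1848.
    Write x = 487 + 616·t and substitute into x ≡ 2 (mod 3): 616·t ≡ 2 − 487 = -485 (mod 3).
    Reduce coefficients mod 3: 1·t ≡ 1 (mod 3).
    So t ≡ 1 (mod 3).
    Then x = 487 + 616·1 = 1103, valid modulo lcm(616, 3) = 1848: x ≡ 1103 (mod 1848).
  Combine with x ≡ 4 (mod 5); new modulus lcm = 9240.
    Write x = 1103 + 1848·t and substitute into x ≡ 4 (mod 5): 1848·t ≡ 4 − 1103 = -1099 (mod 5).
    Reduce coefficients mod 5: 3·t ≡ 1 (mod 5).
    The inverse of 3 mod 5 is 2 (since 3·2 = 6 = 1·5 + 1), so t ≡ 2·1 = 2 ≡ 2 (mod 5).
    Then x = 1103 + 1848·2 = 4799, valid modulo lcm(1848, 5) = 9240: x ≡ 4799 (mod 9240).
Verify against each original: 4799 mod 11 = 3, 4799 mod 7 = 4, 4799 mod 8 = 7, 4799 mod 3 = 2, 4799 mod 5 = 4.

x ≡ 4799 (mod 9240).


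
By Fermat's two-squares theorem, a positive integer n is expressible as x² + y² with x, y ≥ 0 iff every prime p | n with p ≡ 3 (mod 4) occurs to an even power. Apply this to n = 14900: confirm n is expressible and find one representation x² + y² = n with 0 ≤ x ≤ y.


Step 1: Factor n = 14900 = 2^2 · 5^2 · 149.
Step 2: Check the mod-4 condition on each prime factor: 2 = 2 (special); 5 ≡ 1 (mod 4), exponent 2; 149 ≡ 1 (mod 4), exponent 1.
All primes ≡ 3 (mod 4) appear to even exponent (or don't appear), so by the two-squares theorem n IS expressible as a sum of two squares.
Step 3: Build a representation. Group n = k² · m with k = 2 and m = 5 · 5 · 149 = 3725 (a product of primes ≡ 1 (mod 4)); a representation of m scales to one of n via (k·x)² + (k·y)² = k²(x² + y²). Each prime p ≡ 1 (mod 4) is itself a sum of two squares; find a² by testing p − a² for a perfect square:
  5: 5 − 1² = 4 = 2² ⇒ 5 = 1² + 2².
  149: 149 − 1² = 148, 149 − 2² = 145, 149 − 3² = 140, 149 − 4² = 133, 149 − 5² = 124, 149 − 6² = 113, 149 − 7² = 100 = 10² ⇒ 149 = 7² + 10².
  Combine using the Brahmagupta–Fibonacci identity (a² + b²)(c² + d²) = (ac − bd)² + (ad + bc)² = (ac + bd)² + (ad − bc)²:
  5 · 5 = 25: from (1² + 2²)(1² + 2²), take (1·1 − 2·2, 1·2 + 2·1) = (1 − 4, 2 + 2) = (-3, 4); dropping signs (only squares matter) gives (3, 4); check 3² + 4² = 9 + 16 = 25 ✓.
  25 · 149 = 3725: from (3² + 4²)(7² + 10²), take (3·7 − 4·10, 3·10 + 4·7) = (21 − 40, 30 + 28) = (-19, 58); dropping signs (only squares matter) gives (19, 58); check 19² + 58² = 361 + 3364 = 3725 ✓.
  Scale by k = 2: (2·19, 2·58) = (38, 116).
Step 4: Order so x ≤ y and verify: 38² + 116² = 1444 + 13456 = 14900 = n. ✓

n = 14900 = 38² + 116² (one valid representation with x ≤ y).


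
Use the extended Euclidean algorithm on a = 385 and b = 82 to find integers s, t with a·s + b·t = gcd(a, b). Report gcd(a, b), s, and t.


Euclidean algorithm on (385, 82) — divide until remainder is 0:
  385 = 4 · 82 + 57
  82 = 1 · 57 + 25
  57 = 2 · 25 + 7
  25 = 3 · 7 + 4
  7 = 1 · 4 + 3
  4 = 1 · 3 + 1
  3 = 3 · 1 + 0
gcd(385, 82) = 1.
Track Bezout coefficients alongside the remainders: start with r₀ = 385 = a·1 + b·0 (s = 1, t = 0) and r₁ = 82 = a·0 + b·1 (s = 0, t = 1); each new remainder r_{k+1} = r_{k-1} − q_k·r_k inherits s_{k+1} = s_{k-1} − q_k·s_k, t_{k+1} = t_{k-1} − q_k·t_k, so r_k = a·s_k + b·t_k at every step:
  q = 4: r = 57, s = 1 − 4·0 = 1, t = 0 − 4·1 = -4  (check: 385·1 + 82·(-4) = 57)
  q = 1: r = 25, s = 0 − 1·1 = -1, t = 1 − 1·(-4) = 5  (check: 385·(-1) + 82·5 = 25)
  q = 2: r = 7, s = 1 − 2·(-1) = 3, t = -4 − 2·5 = -14  (check: 385·3 + 82·(-14) = 7)
  q = 3: r = 4, s = -1 − 3·3 = -10, t = 5 − 3·(-14) = 47  (check: 385·(-10) + 82·47 = 4)
  q = 1: r = 3, s = 3 − 1·(-10) = 13, t = -14 − 1·47 = -61  (check: 385·13 + 82·(-61) = 3)
  q = 1: r = 1, s = -10 − 1·13 = -23, t = 47 − 1·(-61) = 108  (check: 385·(-23) + 82·108 = 1)
The row with r = 1 (the gcd) gives the Bezout coefficients s = -23, t = 108.
Result: 385 · (-23) + 82 · (108) = 1.

gcd(385, 82) = 1; s = -23, t = 108 (check: 385·(-23) + 82·108 = 1).


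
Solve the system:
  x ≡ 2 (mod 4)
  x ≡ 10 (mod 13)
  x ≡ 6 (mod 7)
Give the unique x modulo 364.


Moduli 4, 13, 7 are pairwise coprime; by CRT there is a unique solution modulo M = 4 · 13 · 7 = 364.
Solve pairwise, accumulating the modulus:
  Start with x ≡ 2 (mod 4).
  Combine with x ≡ 10 (mod 13): since gcd(4, 13) = 1, we get a unique residue mod 52.
    Write x = 2 + 4·t and substitute into x ≡ 10 (mod 13): 4·t ≡ 10 − 2 = 8 (mod 13).
    The inverse of 4 mod 13 is 10 (since 4·10 = 40 = 3·13 + 1), so t ≡ 10·8 = 80 ≡ 2 (mod 13).
    Then x = 2 + 4·2 = 10, valid modulo lcm(4, 13) = 52: x ≡ 10 (mod 52).
  Combine with x ≡ 6 (mod 7): since gcd(52, 7) = 1, we get a unique residue mod 364.
    Write x = 10 + 52·t and substitute into x ≡ 6 (mod 7): 52·t ≡ 6 − 10 = -4 (mod 7).
    Reduce coefficients mod 7: 3·t ≡ 3 (mod 7).
    The inverse of 3 mod 7 is 5 (since 3·5 = 15 = 2·7 + 1), so t ≡ 5·3 = 15 ≡ 1 (mod 7).
    Then x = 10 + 52·1 = 62, valid modulo lcm(52, 7) = 364: x ≡ 62 (mod 364).
Verify: 62 mod 4 = 2 ✓, 62 mod 13 = 10 ✓, 62 mod 7 = 6 ✓.

x ≡ 62 (mod 364).


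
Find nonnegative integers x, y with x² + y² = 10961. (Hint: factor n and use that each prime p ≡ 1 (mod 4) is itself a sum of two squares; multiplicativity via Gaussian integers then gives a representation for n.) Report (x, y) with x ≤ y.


Step 1: Factor n = 10961 = 97 · 113.
Step 2: Check the mod-4 condition on each prime factor: 97 ≡ 1 (mod 4), exponent 1; 113 ≡ 1 (mod 4), exponent 1.
All primes ≡ 3 (mod 4) appear to even exponent (or don't appear), so by the two-squares theorem n IS expressible as a sum of two squares.
Step 3: Build a representation. Here n = 97 · 113 is a product of primes ≡ 1 (mod 4). Each prime p ≡ 1 (mod 4) is itself a sum of two squares; find a² by testing p − a² for a perfect square:
  97: 97 − 1² = 96, 97 − 2² = 93, 97 − 3² = 88, 97 − 4² = 81 = 9² ⇒ 97 = 4² + 9².
  113: 113 − 1² = 112, 113 − 2² = 109, 113 − 3² = 104, 113 − 4² = 97, 113 − 5² = 88, 113 − 6² = 77, 113 − 7² = 64 = 8² ⇒ 113 = 7² + 8².
  Combine using the Brahmagupta–Fibonacci identity (a² + b²)(c² + d²) = (ac − bd)² + (ad + bc)² = (ac + bd)² + (ad − bc)²:
  97 · 113 = 10961: from (4² + 9²)(7² + 8²), take (4·7 − 9·8, 4·8 + 9·7) = (28 − 72, 32 + 63) = (-44, 95); dropping signs (only squares matter) gives (44, 95); check 44² + 95² = 1936 + 9025 = 10961 ✓.
Step 4: Order so x ≤ y and verify: 44² + 95² = 1936 + 9025 = 10961 = n. ✓

n = 10961 = 44² + 95² (one valid representation with x ≤ y).


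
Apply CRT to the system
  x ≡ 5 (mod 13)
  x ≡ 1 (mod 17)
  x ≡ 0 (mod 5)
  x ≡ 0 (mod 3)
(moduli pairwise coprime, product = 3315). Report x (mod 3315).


Product of moduli M = 13 · 17 · 5 · 3 = 3315.
Merge one congruence at a time:
  Start: x ≡ 5 (mod 13).
  Combine with x ≡ 1 (mod 17); new modulus lcm = 221.
    Write x = 5 + 13·t and substitute into x ≡ 1 (mod 17): 13·t ≡ 1 − 5 = -4 (mod 17).
    Reduce coefficients mod 17: 13·t ≡ 13 (mod 17).
    The inverse of 13 mod 17 is 4 (since 13·4 = 52 = 3·17 + 1), so t ≡ 4·13 = 52 ≡ 1 (mod 17).
    Then x = 5 + 13·1 = 18, valid modulo lcm(13, 17) = 221: x ≡ 18 (mod 221).
  Combine with x ≡ 0 (mod 5); new modulus lcm = 1105.
    Write x = 18 + 221·t and substitute into x ≡ 0 (mod 5): 221·t ≡ 0 − 18 = -18 (mod 5).
    Reduce coefficients mod 5: 1·t ≡ 2 (mod 5).
    So t ≡ 2 (mod 5).
    Then x = 18 + 221·2 = 460, valid modulo lcm(221, 5) = 1105: x ≡ 460 (mod 1105).
  Combine with x ≡ 0 (mod 3); new modulus lcm = 3315.
    Write x = 460 + 1105·t and substitute into x ≡ 0 (mod 3): 1105·t ≡ 0 − 460 = -460 (mod 3).
    Reduce coefficients mod 3: 1·t ≡ 2 (mod 3).
    So t ≡ 2 (mod 3).
    Then x = 460 + 1105·2 = 2670, valid modulo lcm(1105, 3) = 3315: x ≡ 2670 (mod 3315).
Verify against each original: 2670 mod 13 = 5, 2670 mod 17 = 1, 2670 mod 5 = 0, 2670 mod 3 = 0.

x ≡ 2670 (mod 3315).
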